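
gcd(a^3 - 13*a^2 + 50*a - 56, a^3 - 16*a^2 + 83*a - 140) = a^2 - 11*a + 28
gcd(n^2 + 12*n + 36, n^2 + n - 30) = n + 6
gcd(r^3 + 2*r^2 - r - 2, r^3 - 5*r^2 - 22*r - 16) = r^2 + 3*r + 2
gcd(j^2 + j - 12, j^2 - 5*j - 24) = 1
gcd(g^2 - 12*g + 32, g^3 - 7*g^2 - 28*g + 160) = g^2 - 12*g + 32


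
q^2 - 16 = (q - 4)*(q + 4)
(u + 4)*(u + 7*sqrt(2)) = u^2 + 4*u + 7*sqrt(2)*u + 28*sqrt(2)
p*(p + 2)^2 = p^3 + 4*p^2 + 4*p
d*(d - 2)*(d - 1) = d^3 - 3*d^2 + 2*d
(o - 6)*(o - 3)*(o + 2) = o^3 - 7*o^2 + 36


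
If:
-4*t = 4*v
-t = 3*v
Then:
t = 0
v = 0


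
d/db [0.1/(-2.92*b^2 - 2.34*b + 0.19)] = (0.584*b + 0.234)/(2.92*b^2 + 2.34*b - 0.19)^2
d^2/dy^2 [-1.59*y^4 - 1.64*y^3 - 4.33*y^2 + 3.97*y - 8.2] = -19.08*y^2 - 9.84*y - 8.66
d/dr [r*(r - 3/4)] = 2*r - 3/4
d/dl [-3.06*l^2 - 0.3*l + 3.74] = -6.12*l - 0.3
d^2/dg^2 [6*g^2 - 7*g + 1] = 12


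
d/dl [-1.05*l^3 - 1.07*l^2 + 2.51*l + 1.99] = -3.15*l^2 - 2.14*l + 2.51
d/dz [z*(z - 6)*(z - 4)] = 3*z^2 - 20*z + 24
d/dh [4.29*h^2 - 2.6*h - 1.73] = 8.58*h - 2.6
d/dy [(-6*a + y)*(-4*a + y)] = -10*a + 2*y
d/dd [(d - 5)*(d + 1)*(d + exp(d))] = (d - 5)*(d + 1)*(exp(d) + 1) + (d - 5)*(d + exp(d)) + (d + 1)*(d + exp(d))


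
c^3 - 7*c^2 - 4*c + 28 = (c - 7)*(c - 2)*(c + 2)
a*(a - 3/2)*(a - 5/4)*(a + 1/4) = a^4 - 5*a^3/2 + 19*a^2/16 + 15*a/32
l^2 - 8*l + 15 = (l - 5)*(l - 3)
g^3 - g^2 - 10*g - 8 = (g - 4)*(g + 1)*(g + 2)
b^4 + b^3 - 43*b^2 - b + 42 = (b - 6)*(b - 1)*(b + 1)*(b + 7)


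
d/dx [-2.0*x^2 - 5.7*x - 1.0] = -4.0*x - 5.7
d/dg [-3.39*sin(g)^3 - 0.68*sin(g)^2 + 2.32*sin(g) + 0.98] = (-10.17*sin(g)^2 - 1.36*sin(g) + 2.32)*cos(g)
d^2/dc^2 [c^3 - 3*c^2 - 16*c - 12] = 6*c - 6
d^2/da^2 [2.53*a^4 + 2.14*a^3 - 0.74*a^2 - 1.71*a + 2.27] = 30.36*a^2 + 12.84*a - 1.48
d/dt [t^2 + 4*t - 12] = 2*t + 4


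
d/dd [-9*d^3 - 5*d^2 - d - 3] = -27*d^2 - 10*d - 1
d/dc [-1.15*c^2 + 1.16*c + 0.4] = 1.16 - 2.3*c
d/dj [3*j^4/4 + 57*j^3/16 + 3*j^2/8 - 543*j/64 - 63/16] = 3*j^3 + 171*j^2/16 + 3*j/4 - 543/64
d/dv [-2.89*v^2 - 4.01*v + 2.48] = -5.78*v - 4.01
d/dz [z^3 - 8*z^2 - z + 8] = 3*z^2 - 16*z - 1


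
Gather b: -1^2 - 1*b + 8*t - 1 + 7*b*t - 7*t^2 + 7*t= b*(7*t - 1) - 7*t^2 + 15*t - 2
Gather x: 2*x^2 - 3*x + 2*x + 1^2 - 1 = 2*x^2 - x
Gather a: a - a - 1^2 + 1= 0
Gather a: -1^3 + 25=24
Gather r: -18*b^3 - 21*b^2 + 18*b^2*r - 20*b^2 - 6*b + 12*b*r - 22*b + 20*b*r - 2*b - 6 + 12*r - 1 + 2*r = -18*b^3 - 41*b^2 - 30*b + r*(18*b^2 + 32*b + 14) - 7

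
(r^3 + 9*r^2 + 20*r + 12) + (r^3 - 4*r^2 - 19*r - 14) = 2*r^3 + 5*r^2 + r - 2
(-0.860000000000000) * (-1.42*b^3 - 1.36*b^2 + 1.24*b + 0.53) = 1.2212*b^3 + 1.1696*b^2 - 1.0664*b - 0.4558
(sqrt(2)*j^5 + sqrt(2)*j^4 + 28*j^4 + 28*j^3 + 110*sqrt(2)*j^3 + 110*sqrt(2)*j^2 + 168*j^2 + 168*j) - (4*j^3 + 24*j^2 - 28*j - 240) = sqrt(2)*j^5 + sqrt(2)*j^4 + 28*j^4 + 24*j^3 + 110*sqrt(2)*j^3 + 144*j^2 + 110*sqrt(2)*j^2 + 196*j + 240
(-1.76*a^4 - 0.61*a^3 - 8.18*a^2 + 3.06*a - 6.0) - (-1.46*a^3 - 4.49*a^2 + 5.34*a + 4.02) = -1.76*a^4 + 0.85*a^3 - 3.69*a^2 - 2.28*a - 10.02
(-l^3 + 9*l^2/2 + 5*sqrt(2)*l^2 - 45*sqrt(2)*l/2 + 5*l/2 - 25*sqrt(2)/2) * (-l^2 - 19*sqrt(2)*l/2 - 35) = l^5 - 9*l^4/2 + 9*sqrt(2)*l^4/2 - 125*l^3/2 - 81*sqrt(2)*l^3/4 - 745*sqrt(2)*l^2/4 + 270*l^2 + 150*l + 1575*sqrt(2)*l/2 + 875*sqrt(2)/2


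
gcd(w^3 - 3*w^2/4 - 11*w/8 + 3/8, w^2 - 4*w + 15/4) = w - 3/2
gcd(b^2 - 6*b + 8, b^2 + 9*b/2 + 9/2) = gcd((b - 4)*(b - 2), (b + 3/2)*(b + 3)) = 1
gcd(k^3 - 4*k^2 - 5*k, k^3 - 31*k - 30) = k + 1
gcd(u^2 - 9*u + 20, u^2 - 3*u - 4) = u - 4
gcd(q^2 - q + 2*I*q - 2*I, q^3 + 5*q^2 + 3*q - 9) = q - 1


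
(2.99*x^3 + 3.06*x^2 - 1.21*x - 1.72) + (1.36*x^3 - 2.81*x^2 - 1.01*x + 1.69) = 4.35*x^3 + 0.25*x^2 - 2.22*x - 0.03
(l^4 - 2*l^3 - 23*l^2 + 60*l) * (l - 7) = l^5 - 9*l^4 - 9*l^3 + 221*l^2 - 420*l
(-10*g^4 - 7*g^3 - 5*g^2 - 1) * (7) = -70*g^4 - 49*g^3 - 35*g^2 - 7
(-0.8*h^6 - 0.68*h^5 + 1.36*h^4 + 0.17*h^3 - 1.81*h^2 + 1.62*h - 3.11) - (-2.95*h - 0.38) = -0.8*h^6 - 0.68*h^5 + 1.36*h^4 + 0.17*h^3 - 1.81*h^2 + 4.57*h - 2.73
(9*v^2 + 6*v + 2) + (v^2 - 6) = 10*v^2 + 6*v - 4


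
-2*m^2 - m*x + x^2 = (-2*m + x)*(m + x)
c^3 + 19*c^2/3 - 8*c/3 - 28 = (c - 2)*(c + 7/3)*(c + 6)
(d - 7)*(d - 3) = d^2 - 10*d + 21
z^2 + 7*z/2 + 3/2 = (z + 1/2)*(z + 3)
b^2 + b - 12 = (b - 3)*(b + 4)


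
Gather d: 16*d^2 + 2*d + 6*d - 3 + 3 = 16*d^2 + 8*d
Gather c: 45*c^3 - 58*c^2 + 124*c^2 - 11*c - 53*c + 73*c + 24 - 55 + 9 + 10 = 45*c^3 + 66*c^2 + 9*c - 12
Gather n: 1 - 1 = 0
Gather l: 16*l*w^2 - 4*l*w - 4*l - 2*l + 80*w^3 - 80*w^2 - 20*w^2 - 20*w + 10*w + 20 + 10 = l*(16*w^2 - 4*w - 6) + 80*w^3 - 100*w^2 - 10*w + 30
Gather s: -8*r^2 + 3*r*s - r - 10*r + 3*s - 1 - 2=-8*r^2 - 11*r + s*(3*r + 3) - 3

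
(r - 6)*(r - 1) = r^2 - 7*r + 6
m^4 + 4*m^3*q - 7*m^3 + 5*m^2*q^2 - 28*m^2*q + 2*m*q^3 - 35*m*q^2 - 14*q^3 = (m - 7)*(m + q)^2*(m + 2*q)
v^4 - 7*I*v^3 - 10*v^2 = v^2*(v - 5*I)*(v - 2*I)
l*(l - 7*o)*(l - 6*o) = l^3 - 13*l^2*o + 42*l*o^2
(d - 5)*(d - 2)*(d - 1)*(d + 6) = d^4 - 2*d^3 - 31*d^2 + 92*d - 60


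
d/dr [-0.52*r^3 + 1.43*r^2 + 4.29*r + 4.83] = -1.56*r^2 + 2.86*r + 4.29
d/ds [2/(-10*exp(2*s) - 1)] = 40*exp(2*s)/(10*exp(2*s) + 1)^2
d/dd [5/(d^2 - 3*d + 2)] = 5*(3 - 2*d)/(d^2 - 3*d + 2)^2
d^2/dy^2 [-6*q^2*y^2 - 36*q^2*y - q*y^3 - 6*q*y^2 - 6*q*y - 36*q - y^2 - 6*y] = -12*q^2 - 6*q*y - 12*q - 2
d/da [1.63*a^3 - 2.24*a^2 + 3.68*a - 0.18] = 4.89*a^2 - 4.48*a + 3.68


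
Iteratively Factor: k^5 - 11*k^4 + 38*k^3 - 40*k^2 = (k)*(k^4 - 11*k^3 + 38*k^2 - 40*k) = k*(k - 2)*(k^3 - 9*k^2 + 20*k) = k*(k - 5)*(k - 2)*(k^2 - 4*k) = k^2*(k - 5)*(k - 2)*(k - 4)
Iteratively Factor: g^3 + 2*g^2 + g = (g)*(g^2 + 2*g + 1) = g*(g + 1)*(g + 1)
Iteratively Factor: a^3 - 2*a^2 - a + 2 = (a + 1)*(a^2 - 3*a + 2) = (a - 2)*(a + 1)*(a - 1)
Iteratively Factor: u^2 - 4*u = (u)*(u - 4)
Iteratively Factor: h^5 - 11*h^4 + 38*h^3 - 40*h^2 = (h)*(h^4 - 11*h^3 + 38*h^2 - 40*h) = h*(h - 4)*(h^3 - 7*h^2 + 10*h) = h*(h - 5)*(h - 4)*(h^2 - 2*h) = h^2*(h - 5)*(h - 4)*(h - 2)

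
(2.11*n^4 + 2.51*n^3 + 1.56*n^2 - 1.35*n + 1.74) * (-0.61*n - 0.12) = -1.2871*n^5 - 1.7843*n^4 - 1.2528*n^3 + 0.6363*n^2 - 0.8994*n - 0.2088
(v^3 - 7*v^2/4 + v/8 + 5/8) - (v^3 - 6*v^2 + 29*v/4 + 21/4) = 17*v^2/4 - 57*v/8 - 37/8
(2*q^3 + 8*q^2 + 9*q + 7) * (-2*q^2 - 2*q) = -4*q^5 - 20*q^4 - 34*q^3 - 32*q^2 - 14*q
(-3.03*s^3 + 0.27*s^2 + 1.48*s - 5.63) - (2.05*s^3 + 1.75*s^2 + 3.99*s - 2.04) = -5.08*s^3 - 1.48*s^2 - 2.51*s - 3.59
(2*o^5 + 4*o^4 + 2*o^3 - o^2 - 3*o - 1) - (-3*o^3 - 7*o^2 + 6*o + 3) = 2*o^5 + 4*o^4 + 5*o^3 + 6*o^2 - 9*o - 4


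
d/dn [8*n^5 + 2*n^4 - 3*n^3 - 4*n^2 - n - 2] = 40*n^4 + 8*n^3 - 9*n^2 - 8*n - 1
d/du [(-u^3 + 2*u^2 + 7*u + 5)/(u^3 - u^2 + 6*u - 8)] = (-u^4 - 26*u^3 + 28*u^2 - 22*u - 86)/(u^6 - 2*u^5 + 13*u^4 - 28*u^3 + 52*u^2 - 96*u + 64)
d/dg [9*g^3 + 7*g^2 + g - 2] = 27*g^2 + 14*g + 1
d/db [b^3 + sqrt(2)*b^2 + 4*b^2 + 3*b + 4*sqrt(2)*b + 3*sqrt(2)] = 3*b^2 + 2*sqrt(2)*b + 8*b + 3 + 4*sqrt(2)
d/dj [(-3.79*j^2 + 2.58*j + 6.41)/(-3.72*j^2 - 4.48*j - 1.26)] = (26.5768*j^2 + 57.2412*j + 25.466)/(13.8384*j^4 + 33.3312*j^3 + 29.4448*j^2 + 11.2896*j + 1.5876)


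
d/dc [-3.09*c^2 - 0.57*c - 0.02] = -6.18*c - 0.57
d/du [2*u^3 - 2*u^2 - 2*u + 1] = 6*u^2 - 4*u - 2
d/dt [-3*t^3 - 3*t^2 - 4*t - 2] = -9*t^2 - 6*t - 4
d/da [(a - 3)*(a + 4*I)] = 2*a - 3 + 4*I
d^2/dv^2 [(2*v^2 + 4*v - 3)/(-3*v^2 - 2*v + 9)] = 6*(-8*v^3 - 27*v^2 - 90*v - 47)/(27*v^6 + 54*v^5 - 207*v^4 - 316*v^3 + 621*v^2 + 486*v - 729)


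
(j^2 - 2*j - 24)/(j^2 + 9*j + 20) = (j - 6)/(j + 5)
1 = 1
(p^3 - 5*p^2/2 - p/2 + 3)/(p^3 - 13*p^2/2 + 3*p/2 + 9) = (p - 2)/(p - 6)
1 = 1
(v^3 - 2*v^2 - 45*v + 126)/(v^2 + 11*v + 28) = (v^2 - 9*v + 18)/(v + 4)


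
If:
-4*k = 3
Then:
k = -3/4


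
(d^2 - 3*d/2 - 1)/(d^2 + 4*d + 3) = (d^2 - 3*d/2 - 1)/(d^2 + 4*d + 3)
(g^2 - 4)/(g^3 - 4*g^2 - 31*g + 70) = (g + 2)/(g^2 - 2*g - 35)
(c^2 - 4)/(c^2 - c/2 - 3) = 2*(c + 2)/(2*c + 3)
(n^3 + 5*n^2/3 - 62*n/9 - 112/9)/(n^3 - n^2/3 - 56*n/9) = (n + 2)/n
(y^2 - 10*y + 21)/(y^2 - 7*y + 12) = (y - 7)/(y - 4)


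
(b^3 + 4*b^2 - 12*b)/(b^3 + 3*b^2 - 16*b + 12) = b/(b - 1)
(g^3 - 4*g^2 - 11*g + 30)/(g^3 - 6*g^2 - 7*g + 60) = (g - 2)/(g - 4)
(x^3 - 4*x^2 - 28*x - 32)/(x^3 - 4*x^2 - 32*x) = (x^2 + 4*x + 4)/(x*(x + 4))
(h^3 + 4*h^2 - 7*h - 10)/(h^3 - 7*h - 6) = (h^2 + 3*h - 10)/(h^2 - h - 6)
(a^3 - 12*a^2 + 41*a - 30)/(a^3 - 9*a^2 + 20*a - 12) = (a - 5)/(a - 2)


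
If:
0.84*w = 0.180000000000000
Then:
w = 0.21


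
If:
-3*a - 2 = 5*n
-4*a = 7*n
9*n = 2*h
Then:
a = -14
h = 36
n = 8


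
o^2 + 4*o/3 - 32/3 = (o - 8/3)*(o + 4)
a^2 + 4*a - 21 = (a - 3)*(a + 7)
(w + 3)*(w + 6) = w^2 + 9*w + 18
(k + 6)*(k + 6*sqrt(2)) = k^2 + 6*k + 6*sqrt(2)*k + 36*sqrt(2)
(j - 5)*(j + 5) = j^2 - 25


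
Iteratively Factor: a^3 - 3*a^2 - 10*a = (a - 5)*(a^2 + 2*a) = (a - 5)*(a + 2)*(a)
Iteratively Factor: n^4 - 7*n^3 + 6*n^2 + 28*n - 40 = (n + 2)*(n^3 - 9*n^2 + 24*n - 20) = (n - 5)*(n + 2)*(n^2 - 4*n + 4) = (n - 5)*(n - 2)*(n + 2)*(n - 2)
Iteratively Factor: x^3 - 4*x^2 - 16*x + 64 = (x + 4)*(x^2 - 8*x + 16) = (x - 4)*(x + 4)*(x - 4)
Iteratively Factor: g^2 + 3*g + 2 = (g + 1)*(g + 2)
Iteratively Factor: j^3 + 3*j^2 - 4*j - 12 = (j - 2)*(j^2 + 5*j + 6) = (j - 2)*(j + 2)*(j + 3)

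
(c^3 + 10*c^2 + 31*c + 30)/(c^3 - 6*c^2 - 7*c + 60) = (c^2 + 7*c + 10)/(c^2 - 9*c + 20)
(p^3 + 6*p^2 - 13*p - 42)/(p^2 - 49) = (p^2 - p - 6)/(p - 7)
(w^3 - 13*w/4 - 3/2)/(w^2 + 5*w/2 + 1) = (w^2 - w/2 - 3)/(w + 2)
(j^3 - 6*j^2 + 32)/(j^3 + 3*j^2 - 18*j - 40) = (j - 4)/(j + 5)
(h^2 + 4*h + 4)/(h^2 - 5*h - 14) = (h + 2)/(h - 7)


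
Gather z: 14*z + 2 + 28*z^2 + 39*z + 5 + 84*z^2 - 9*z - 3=112*z^2 + 44*z + 4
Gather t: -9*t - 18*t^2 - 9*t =-18*t^2 - 18*t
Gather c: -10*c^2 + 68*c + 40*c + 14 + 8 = -10*c^2 + 108*c + 22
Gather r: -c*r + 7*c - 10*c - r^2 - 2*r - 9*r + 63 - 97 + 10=-3*c - r^2 + r*(-c - 11) - 24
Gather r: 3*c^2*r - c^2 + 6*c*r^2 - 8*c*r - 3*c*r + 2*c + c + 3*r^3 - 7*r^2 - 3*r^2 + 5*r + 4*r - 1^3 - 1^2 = -c^2 + 3*c + 3*r^3 + r^2*(6*c - 10) + r*(3*c^2 - 11*c + 9) - 2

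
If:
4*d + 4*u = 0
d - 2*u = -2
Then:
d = -2/3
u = 2/3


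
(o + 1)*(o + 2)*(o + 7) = o^3 + 10*o^2 + 23*o + 14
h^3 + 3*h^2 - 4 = (h - 1)*(h + 2)^2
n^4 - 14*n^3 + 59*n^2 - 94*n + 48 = (n - 8)*(n - 3)*(n - 2)*(n - 1)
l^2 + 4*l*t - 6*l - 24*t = (l - 6)*(l + 4*t)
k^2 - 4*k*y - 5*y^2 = (k - 5*y)*(k + y)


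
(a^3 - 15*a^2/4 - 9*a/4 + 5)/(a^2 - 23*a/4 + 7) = (4*a^2 + a - 5)/(4*a - 7)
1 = 1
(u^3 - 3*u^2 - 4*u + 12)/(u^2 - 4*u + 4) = (u^2 - u - 6)/(u - 2)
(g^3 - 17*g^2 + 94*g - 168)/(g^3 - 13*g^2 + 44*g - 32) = (g^2 - 13*g + 42)/(g^2 - 9*g + 8)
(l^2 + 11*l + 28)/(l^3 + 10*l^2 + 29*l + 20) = (l + 7)/(l^2 + 6*l + 5)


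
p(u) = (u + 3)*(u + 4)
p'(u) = 2*u + 7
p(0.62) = 16.72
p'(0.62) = 8.24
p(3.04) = 42.52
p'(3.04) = 13.08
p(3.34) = 46.54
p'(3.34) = 13.68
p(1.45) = 24.25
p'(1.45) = 9.90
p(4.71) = 67.15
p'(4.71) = 16.42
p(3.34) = 46.54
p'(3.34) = 13.68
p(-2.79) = 0.25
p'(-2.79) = 1.42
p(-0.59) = 8.22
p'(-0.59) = 5.82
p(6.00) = 90.00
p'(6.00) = 19.00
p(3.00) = 42.00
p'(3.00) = 13.00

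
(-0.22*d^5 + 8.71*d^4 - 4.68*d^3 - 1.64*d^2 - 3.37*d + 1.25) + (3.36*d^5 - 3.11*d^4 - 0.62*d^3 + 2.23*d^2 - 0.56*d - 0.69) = 3.14*d^5 + 5.6*d^4 - 5.3*d^3 + 0.59*d^2 - 3.93*d + 0.56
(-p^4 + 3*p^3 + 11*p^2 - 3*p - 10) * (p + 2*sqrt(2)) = -p^5 - 2*sqrt(2)*p^4 + 3*p^4 + 6*sqrt(2)*p^3 + 11*p^3 - 3*p^2 + 22*sqrt(2)*p^2 - 10*p - 6*sqrt(2)*p - 20*sqrt(2)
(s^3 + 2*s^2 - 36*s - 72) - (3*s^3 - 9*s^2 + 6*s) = -2*s^3 + 11*s^2 - 42*s - 72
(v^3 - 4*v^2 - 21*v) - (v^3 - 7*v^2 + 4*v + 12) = 3*v^2 - 25*v - 12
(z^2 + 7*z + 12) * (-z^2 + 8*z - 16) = -z^4 + z^3 + 28*z^2 - 16*z - 192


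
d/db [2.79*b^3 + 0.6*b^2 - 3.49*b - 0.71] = 8.37*b^2 + 1.2*b - 3.49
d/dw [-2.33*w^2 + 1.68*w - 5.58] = 1.68 - 4.66*w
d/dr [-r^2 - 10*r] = -2*r - 10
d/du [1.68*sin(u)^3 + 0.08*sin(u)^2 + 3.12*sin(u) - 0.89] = (5.04*sin(u)^2 + 0.16*sin(u) + 3.12)*cos(u)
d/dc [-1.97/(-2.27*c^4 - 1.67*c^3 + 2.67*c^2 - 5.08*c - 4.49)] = (-17.8876*c^3 - 9.8697*c^2 + 10.5198*c - 10.0076)/(2.27*c^4 + 1.67*c^3 - 2.67*c^2 + 5.08*c + 4.49)^2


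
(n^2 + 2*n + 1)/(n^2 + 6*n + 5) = (n + 1)/(n + 5)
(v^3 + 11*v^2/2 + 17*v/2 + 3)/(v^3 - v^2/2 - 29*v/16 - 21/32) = 16*(v^2 + 5*v + 6)/(16*v^2 - 16*v - 21)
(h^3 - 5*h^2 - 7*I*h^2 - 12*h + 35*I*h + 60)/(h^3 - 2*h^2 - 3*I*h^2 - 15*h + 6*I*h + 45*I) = (h - 4*I)/(h + 3)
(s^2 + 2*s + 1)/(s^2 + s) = (s + 1)/s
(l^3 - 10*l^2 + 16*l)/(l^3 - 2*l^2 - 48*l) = (l - 2)/(l + 6)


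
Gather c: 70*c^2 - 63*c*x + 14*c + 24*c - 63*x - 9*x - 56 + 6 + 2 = 70*c^2 + c*(38 - 63*x) - 72*x - 48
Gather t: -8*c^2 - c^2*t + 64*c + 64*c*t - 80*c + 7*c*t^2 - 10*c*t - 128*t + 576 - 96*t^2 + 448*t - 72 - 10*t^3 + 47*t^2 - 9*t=-8*c^2 - 16*c - 10*t^3 + t^2*(7*c - 49) + t*(-c^2 + 54*c + 311) + 504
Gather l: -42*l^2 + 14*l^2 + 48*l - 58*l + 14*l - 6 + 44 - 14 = -28*l^2 + 4*l + 24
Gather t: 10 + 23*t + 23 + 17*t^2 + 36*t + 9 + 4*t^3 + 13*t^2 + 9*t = 4*t^3 + 30*t^2 + 68*t + 42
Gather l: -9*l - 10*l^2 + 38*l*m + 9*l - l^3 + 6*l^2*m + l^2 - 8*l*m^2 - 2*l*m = -l^3 + l^2*(6*m - 9) + l*(-8*m^2 + 36*m)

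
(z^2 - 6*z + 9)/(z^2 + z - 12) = (z - 3)/(z + 4)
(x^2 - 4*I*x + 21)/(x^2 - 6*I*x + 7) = (x + 3*I)/(x + I)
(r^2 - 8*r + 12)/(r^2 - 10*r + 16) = (r - 6)/(r - 8)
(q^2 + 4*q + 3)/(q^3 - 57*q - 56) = (q + 3)/(q^2 - q - 56)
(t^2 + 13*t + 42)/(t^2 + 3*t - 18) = (t + 7)/(t - 3)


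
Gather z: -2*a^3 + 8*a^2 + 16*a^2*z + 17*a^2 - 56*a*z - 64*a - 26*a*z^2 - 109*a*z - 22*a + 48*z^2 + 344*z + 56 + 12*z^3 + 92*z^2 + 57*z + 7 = -2*a^3 + 25*a^2 - 86*a + 12*z^3 + z^2*(140 - 26*a) + z*(16*a^2 - 165*a + 401) + 63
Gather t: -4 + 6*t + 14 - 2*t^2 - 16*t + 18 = -2*t^2 - 10*t + 28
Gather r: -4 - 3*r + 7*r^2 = 7*r^2 - 3*r - 4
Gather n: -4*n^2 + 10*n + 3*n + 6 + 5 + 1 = -4*n^2 + 13*n + 12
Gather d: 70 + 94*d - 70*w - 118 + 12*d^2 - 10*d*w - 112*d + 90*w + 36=12*d^2 + d*(-10*w - 18) + 20*w - 12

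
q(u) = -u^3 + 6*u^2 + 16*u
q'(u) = -3*u^2 + 12*u + 16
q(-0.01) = -0.16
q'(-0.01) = 15.88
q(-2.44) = 11.21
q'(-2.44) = -31.14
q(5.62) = 101.92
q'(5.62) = -11.31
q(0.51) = 9.59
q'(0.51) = 21.34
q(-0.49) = -6.28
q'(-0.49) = 9.40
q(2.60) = 64.58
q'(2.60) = 26.92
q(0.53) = 10.02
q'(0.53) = 21.52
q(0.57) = 10.88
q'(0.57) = 21.87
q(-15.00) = 4485.00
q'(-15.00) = -839.00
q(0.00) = 0.00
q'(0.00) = 16.00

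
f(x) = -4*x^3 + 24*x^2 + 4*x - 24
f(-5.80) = 1540.61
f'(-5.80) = -678.08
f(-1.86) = 77.33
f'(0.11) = 9.13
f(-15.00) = 18816.00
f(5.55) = 53.64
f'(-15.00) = -3416.00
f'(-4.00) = -380.00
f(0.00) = -24.00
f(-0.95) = -2.71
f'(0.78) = 34.14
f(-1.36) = 25.01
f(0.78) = -8.18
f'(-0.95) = -52.43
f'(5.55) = -99.23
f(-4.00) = 600.00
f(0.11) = -23.27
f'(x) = -12*x^2 + 48*x + 4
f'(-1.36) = -83.48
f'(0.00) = 4.00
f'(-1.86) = -126.80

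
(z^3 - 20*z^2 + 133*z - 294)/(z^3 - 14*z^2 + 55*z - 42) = (z - 7)/(z - 1)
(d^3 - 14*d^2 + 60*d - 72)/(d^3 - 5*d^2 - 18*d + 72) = (d^2 - 8*d + 12)/(d^2 + d - 12)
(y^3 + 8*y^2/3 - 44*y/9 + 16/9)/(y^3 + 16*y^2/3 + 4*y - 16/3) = (y - 2/3)/(y + 2)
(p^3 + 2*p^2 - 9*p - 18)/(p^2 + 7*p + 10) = (p^2 - 9)/(p + 5)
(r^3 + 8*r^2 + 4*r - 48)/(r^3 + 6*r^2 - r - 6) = (r^2 + 2*r - 8)/(r^2 - 1)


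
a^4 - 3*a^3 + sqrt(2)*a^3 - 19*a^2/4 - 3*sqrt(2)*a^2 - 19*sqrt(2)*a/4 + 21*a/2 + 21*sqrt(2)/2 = (a - 7/2)*(a - 3/2)*(a + 2)*(a + sqrt(2))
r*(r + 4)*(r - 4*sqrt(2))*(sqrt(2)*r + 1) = sqrt(2)*r^4 - 7*r^3 + 4*sqrt(2)*r^3 - 28*r^2 - 4*sqrt(2)*r^2 - 16*sqrt(2)*r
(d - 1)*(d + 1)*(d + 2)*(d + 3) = d^4 + 5*d^3 + 5*d^2 - 5*d - 6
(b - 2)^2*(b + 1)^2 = b^4 - 2*b^3 - 3*b^2 + 4*b + 4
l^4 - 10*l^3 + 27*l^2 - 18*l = l*(l - 6)*(l - 3)*(l - 1)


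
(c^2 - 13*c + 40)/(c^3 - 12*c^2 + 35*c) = (c - 8)/(c*(c - 7))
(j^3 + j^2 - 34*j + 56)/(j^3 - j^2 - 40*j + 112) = (j - 2)/(j - 4)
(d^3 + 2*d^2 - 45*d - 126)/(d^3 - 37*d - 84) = (d + 6)/(d + 4)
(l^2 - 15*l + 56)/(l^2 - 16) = (l^2 - 15*l + 56)/(l^2 - 16)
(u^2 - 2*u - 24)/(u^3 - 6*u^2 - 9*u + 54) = (u + 4)/(u^2 - 9)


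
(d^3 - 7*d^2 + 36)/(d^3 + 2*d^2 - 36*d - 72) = (d - 3)/(d + 6)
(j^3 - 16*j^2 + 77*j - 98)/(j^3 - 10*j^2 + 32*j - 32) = (j^2 - 14*j + 49)/(j^2 - 8*j + 16)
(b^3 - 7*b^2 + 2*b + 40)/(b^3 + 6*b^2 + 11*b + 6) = (b^2 - 9*b + 20)/(b^2 + 4*b + 3)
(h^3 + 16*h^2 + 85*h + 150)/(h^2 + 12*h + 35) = (h^2 + 11*h + 30)/(h + 7)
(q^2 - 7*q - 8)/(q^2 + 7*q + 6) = (q - 8)/(q + 6)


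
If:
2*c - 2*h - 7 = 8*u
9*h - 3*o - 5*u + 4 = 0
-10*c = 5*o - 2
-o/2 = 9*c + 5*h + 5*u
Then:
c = 697/770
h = -431/385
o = -543/385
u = -142/385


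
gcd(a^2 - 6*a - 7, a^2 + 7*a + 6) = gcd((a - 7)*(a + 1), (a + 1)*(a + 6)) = a + 1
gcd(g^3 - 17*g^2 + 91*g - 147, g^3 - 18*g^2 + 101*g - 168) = g^2 - 10*g + 21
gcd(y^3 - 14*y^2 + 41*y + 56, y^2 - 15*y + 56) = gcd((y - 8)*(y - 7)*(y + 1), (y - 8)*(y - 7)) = y^2 - 15*y + 56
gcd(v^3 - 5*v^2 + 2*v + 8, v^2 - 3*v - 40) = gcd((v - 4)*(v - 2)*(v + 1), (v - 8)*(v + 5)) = 1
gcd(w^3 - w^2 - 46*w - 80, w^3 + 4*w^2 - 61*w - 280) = w^2 - 3*w - 40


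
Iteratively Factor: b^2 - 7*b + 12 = (b - 4)*(b - 3)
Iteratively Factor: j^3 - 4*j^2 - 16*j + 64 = (j - 4)*(j^2 - 16) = (j - 4)^2*(j + 4)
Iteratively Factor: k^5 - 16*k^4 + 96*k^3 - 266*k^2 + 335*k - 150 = (k - 5)*(k^4 - 11*k^3 + 41*k^2 - 61*k + 30) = (k - 5)*(k - 1)*(k^3 - 10*k^2 + 31*k - 30) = (k - 5)^2*(k - 1)*(k^2 - 5*k + 6) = (k - 5)^2*(k - 3)*(k - 1)*(k - 2)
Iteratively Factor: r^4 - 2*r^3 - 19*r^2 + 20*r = (r - 5)*(r^3 + 3*r^2 - 4*r) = r*(r - 5)*(r^2 + 3*r - 4) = r*(r - 5)*(r - 1)*(r + 4)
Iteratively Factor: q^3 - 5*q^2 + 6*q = (q - 3)*(q^2 - 2*q) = (q - 3)*(q - 2)*(q)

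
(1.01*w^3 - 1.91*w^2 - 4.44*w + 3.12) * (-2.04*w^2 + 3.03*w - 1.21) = -2.0604*w^5 + 6.9567*w^4 + 2.0482*w^3 - 17.5069*w^2 + 14.826*w - 3.7752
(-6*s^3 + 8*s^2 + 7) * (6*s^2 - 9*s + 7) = -36*s^5 + 102*s^4 - 114*s^3 + 98*s^2 - 63*s + 49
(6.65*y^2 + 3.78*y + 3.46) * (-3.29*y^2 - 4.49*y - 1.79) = -21.8785*y^4 - 42.2947*y^3 - 40.2591*y^2 - 22.3016*y - 6.1934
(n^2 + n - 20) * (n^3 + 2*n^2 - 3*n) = n^5 + 3*n^4 - 21*n^3 - 43*n^2 + 60*n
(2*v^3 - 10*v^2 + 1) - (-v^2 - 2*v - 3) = 2*v^3 - 9*v^2 + 2*v + 4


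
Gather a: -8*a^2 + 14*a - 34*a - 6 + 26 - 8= -8*a^2 - 20*a + 12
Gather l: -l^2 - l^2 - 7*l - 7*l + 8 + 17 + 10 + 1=-2*l^2 - 14*l + 36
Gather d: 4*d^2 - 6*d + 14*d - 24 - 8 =4*d^2 + 8*d - 32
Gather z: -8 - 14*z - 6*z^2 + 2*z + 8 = -6*z^2 - 12*z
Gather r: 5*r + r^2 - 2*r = r^2 + 3*r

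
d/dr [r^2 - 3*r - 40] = 2*r - 3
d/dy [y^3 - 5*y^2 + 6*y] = 3*y^2 - 10*y + 6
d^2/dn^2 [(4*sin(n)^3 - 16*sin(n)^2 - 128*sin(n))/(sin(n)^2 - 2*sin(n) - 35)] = 4*(-sin(n)^7 + 6*sin(n)^6 + 94*sin(n)^5 - 130*sin(n)^4 - 3467*sin(n)^3 + 16940*sin(n)^2 + 39830*sin(n) - 5320)/((sin(n) - 7)^3*(sin(n) + 5)^3)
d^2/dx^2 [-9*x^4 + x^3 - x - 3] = 6*x*(1 - 18*x)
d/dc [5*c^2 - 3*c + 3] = 10*c - 3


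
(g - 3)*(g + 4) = g^2 + g - 12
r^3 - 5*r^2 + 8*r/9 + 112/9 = (r - 4)*(r - 7/3)*(r + 4/3)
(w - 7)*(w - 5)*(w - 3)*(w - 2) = w^4 - 17*w^3 + 101*w^2 - 247*w + 210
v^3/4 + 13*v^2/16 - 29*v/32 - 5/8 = (v/4 + 1)*(v - 5/4)*(v + 1/2)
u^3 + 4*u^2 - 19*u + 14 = (u - 2)*(u - 1)*(u + 7)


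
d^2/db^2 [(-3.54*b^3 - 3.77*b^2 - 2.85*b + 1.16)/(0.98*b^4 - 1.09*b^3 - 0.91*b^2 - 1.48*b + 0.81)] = (-6.79963200000002*b^9 - 21.724248*b^8 - 27.624828*b^7 - 9.55041799999995*b^6 - 6.15057000000002*b^5 + 26.962254*b^4 + 4.230188*b^3 - 15.464118*b^2 - 11.021262*b - 4.988354)/(0.941192*b^12 - 3.140508*b^11 + 0.871122*b^10 + 0.273167000000002*b^9 + 11.010489*b^8 - 5.255319*b^7 - 4.568932*b^6 - 13.067682*b^5 + 5.801577*b^4 + 1.158209*b^3 + 3.531519*b^2 - 2.913084*b + 0.531441)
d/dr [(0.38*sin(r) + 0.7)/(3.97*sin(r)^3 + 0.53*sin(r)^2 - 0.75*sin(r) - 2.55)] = (-3.0049*sin(r) + 0.7543*sin(3*r) + 4.2692*cos(2*r) - 4.7132)*cos(r)/(3.97*sin(r)^3 + 0.53*sin(r)^2 - 0.75*sin(r) - 2.55)^2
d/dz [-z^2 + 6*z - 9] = 6 - 2*z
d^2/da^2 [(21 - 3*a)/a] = 42/a^3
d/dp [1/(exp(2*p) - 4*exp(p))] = 2*(2 - exp(p))*exp(-p)/(exp(p) - 4)^2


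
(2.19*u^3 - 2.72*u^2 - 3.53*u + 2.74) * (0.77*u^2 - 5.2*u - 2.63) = 1.6863*u^5 - 13.4824*u^4 + 5.6662*u^3 + 27.6194*u^2 - 4.9641*u - 7.2062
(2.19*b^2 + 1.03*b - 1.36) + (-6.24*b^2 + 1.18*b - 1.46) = -4.05*b^2 + 2.21*b - 2.82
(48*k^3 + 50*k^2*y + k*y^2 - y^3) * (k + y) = 48*k^4 + 98*k^3*y + 51*k^2*y^2 - y^4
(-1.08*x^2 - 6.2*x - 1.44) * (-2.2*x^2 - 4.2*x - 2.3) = 2.376*x^4 + 18.176*x^3 + 31.692*x^2 + 20.308*x + 3.312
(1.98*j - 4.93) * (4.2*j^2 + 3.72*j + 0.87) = 8.316*j^3 - 13.3404*j^2 - 16.617*j - 4.2891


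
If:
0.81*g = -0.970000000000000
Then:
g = -1.20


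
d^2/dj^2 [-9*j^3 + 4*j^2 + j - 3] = 8 - 54*j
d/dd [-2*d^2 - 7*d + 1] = -4*d - 7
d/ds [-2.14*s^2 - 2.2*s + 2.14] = -4.28*s - 2.2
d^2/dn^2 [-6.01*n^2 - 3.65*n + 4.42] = -12.0200000000000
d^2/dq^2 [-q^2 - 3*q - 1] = -2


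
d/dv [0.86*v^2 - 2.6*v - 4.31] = 1.72*v - 2.6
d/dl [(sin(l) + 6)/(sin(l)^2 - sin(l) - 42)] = -cos(l)/(sin(l) - 7)^2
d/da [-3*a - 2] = -3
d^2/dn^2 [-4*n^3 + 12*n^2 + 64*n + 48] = 24 - 24*n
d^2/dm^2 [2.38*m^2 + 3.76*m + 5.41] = 4.76000000000000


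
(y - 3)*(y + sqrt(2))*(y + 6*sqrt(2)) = y^3 - 3*y^2 + 7*sqrt(2)*y^2 - 21*sqrt(2)*y + 12*y - 36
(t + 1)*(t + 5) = t^2 + 6*t + 5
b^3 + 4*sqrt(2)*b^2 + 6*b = b*(b + sqrt(2))*(b + 3*sqrt(2))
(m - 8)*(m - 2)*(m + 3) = m^3 - 7*m^2 - 14*m + 48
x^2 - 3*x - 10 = (x - 5)*(x + 2)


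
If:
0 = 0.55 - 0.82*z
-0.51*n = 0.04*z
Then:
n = -0.05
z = 0.67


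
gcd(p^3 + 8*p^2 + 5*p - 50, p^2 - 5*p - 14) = 1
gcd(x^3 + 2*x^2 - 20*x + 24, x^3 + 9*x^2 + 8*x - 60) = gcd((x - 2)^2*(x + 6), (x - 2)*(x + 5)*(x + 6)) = x^2 + 4*x - 12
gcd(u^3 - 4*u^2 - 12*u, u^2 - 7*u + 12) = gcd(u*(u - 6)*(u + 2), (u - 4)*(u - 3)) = 1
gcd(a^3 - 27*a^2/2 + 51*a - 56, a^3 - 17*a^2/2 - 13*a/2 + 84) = a^2 - 23*a/2 + 28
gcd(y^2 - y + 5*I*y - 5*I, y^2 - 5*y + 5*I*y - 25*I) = y + 5*I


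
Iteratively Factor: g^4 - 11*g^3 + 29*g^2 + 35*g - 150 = (g - 5)*(g^3 - 6*g^2 - g + 30) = (g - 5)*(g - 3)*(g^2 - 3*g - 10) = (g - 5)*(g - 3)*(g + 2)*(g - 5)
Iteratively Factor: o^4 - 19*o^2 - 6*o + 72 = (o - 2)*(o^3 + 2*o^2 - 15*o - 36) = (o - 4)*(o - 2)*(o^2 + 6*o + 9) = (o - 4)*(o - 2)*(o + 3)*(o + 3)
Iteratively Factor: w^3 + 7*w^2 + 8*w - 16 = (w - 1)*(w^2 + 8*w + 16) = (w - 1)*(w + 4)*(w + 4)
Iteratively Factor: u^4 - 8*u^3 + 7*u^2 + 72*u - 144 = (u - 4)*(u^3 - 4*u^2 - 9*u + 36) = (u - 4)*(u - 3)*(u^2 - u - 12) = (u - 4)^2*(u - 3)*(u + 3)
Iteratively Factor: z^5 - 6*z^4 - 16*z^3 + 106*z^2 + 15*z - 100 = (z + 1)*(z^4 - 7*z^3 - 9*z^2 + 115*z - 100) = (z - 1)*(z + 1)*(z^3 - 6*z^2 - 15*z + 100) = (z - 5)*(z - 1)*(z + 1)*(z^2 - z - 20) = (z - 5)*(z - 1)*(z + 1)*(z + 4)*(z - 5)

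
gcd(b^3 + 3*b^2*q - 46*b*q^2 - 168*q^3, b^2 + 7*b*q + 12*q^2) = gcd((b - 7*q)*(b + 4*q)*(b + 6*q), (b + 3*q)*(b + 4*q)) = b + 4*q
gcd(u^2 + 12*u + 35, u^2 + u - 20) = u + 5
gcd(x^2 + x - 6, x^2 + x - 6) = x^2 + x - 6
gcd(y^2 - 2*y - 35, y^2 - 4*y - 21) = y - 7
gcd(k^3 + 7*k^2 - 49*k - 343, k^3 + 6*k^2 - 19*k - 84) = k + 7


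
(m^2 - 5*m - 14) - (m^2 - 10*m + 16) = 5*m - 30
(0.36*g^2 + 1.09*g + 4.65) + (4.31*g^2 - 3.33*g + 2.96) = 4.67*g^2 - 2.24*g + 7.61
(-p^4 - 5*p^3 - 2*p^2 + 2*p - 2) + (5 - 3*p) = -p^4 - 5*p^3 - 2*p^2 - p + 3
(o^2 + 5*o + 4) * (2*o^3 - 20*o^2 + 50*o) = 2*o^5 - 10*o^4 - 42*o^3 + 170*o^2 + 200*o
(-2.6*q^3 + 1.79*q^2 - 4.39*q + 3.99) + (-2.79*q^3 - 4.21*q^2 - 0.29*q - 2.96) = -5.39*q^3 - 2.42*q^2 - 4.68*q + 1.03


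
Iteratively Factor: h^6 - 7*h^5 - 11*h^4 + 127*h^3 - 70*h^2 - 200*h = (h + 4)*(h^5 - 11*h^4 + 33*h^3 - 5*h^2 - 50*h) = (h - 5)*(h + 4)*(h^4 - 6*h^3 + 3*h^2 + 10*h) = (h - 5)^2*(h + 4)*(h^3 - h^2 - 2*h) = h*(h - 5)^2*(h + 4)*(h^2 - h - 2) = h*(h - 5)^2*(h - 2)*(h + 4)*(h + 1)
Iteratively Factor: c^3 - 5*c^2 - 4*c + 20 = (c - 2)*(c^2 - 3*c - 10) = (c - 2)*(c + 2)*(c - 5)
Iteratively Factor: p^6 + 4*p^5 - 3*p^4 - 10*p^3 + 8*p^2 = (p + 4)*(p^5 - 3*p^3 + 2*p^2) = p*(p + 4)*(p^4 - 3*p^2 + 2*p) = p*(p + 2)*(p + 4)*(p^3 - 2*p^2 + p) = p*(p - 1)*(p + 2)*(p + 4)*(p^2 - p) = p^2*(p - 1)*(p + 2)*(p + 4)*(p - 1)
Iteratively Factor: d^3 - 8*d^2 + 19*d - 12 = (d - 3)*(d^2 - 5*d + 4) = (d - 4)*(d - 3)*(d - 1)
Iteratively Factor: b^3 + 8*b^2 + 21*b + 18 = (b + 2)*(b^2 + 6*b + 9) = (b + 2)*(b + 3)*(b + 3)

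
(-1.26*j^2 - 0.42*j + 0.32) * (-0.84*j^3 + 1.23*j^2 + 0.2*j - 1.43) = 1.0584*j^5 - 1.197*j^4 - 1.0374*j^3 + 2.1114*j^2 + 0.6646*j - 0.4576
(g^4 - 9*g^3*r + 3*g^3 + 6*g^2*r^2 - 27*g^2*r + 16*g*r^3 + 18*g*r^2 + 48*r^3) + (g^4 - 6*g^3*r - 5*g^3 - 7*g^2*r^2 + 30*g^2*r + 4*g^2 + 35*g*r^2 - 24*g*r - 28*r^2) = 2*g^4 - 15*g^3*r - 2*g^3 - g^2*r^2 + 3*g^2*r + 4*g^2 + 16*g*r^3 + 53*g*r^2 - 24*g*r + 48*r^3 - 28*r^2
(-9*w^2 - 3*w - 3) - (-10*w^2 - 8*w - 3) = w^2 + 5*w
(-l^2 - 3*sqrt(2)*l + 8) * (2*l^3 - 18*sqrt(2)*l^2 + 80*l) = -2*l^5 + 12*sqrt(2)*l^4 + 44*l^3 - 384*sqrt(2)*l^2 + 640*l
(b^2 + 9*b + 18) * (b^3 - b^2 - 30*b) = b^5 + 8*b^4 - 21*b^3 - 288*b^2 - 540*b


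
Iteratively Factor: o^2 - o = (o)*(o - 1)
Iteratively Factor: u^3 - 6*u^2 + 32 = (u - 4)*(u^2 - 2*u - 8) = (u - 4)*(u + 2)*(u - 4)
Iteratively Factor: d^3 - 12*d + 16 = (d - 2)*(d^2 + 2*d - 8) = (d - 2)*(d + 4)*(d - 2)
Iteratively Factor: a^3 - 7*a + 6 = (a - 2)*(a^2 + 2*a - 3) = (a - 2)*(a + 3)*(a - 1)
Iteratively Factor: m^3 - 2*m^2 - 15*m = (m - 5)*(m^2 + 3*m) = m*(m - 5)*(m + 3)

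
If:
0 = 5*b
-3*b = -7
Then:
No Solution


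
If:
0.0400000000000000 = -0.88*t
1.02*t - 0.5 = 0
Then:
No Solution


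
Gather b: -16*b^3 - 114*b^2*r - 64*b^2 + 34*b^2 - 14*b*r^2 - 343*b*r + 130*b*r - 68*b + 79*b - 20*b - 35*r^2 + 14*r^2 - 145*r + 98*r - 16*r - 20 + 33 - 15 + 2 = -16*b^3 + b^2*(-114*r - 30) + b*(-14*r^2 - 213*r - 9) - 21*r^2 - 63*r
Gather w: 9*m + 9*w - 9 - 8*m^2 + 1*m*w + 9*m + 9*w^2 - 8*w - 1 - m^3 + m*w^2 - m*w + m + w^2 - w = -m^3 - 8*m^2 + 19*m + w^2*(m + 10) - 10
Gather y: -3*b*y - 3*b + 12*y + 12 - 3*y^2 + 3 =-3*b - 3*y^2 + y*(12 - 3*b) + 15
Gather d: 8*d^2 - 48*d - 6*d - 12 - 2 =8*d^2 - 54*d - 14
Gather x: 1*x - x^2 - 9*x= -x^2 - 8*x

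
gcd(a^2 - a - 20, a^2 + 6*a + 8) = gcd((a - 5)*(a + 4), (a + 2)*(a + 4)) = a + 4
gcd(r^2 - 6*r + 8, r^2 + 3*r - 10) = r - 2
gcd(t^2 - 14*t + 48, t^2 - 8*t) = t - 8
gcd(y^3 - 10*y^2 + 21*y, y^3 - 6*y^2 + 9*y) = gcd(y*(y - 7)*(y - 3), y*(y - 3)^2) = y^2 - 3*y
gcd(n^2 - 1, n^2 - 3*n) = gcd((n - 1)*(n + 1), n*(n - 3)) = 1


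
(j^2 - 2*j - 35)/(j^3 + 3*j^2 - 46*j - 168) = (j + 5)/(j^2 + 10*j + 24)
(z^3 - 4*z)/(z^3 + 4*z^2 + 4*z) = (z - 2)/(z + 2)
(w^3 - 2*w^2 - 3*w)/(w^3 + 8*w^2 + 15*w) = (w^2 - 2*w - 3)/(w^2 + 8*w + 15)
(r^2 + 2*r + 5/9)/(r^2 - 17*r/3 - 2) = (r + 5/3)/(r - 6)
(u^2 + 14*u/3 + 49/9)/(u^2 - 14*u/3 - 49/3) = (u + 7/3)/(u - 7)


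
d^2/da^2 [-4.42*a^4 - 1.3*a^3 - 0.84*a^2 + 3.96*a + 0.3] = -53.04*a^2 - 7.8*a - 1.68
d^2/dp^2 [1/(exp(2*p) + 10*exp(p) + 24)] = 2*(4*(exp(p) + 5)^2*exp(p) - (2*exp(p) + 5)*(exp(2*p) + 10*exp(p) + 24))*exp(p)/(exp(2*p) + 10*exp(p) + 24)^3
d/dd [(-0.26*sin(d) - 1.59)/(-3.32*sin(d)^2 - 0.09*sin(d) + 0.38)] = (-10.5576*sin(d) + 0.4316*cos(2*d) - 0.6735)*cos(d)/(3.32*sin(d)^2 + 0.09*sin(d) - 0.38)^2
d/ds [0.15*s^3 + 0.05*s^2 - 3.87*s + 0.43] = 0.45*s^2 + 0.1*s - 3.87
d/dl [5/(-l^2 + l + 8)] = 5*(2*l - 1)/(-l^2 + l + 8)^2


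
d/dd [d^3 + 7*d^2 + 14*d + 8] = 3*d^2 + 14*d + 14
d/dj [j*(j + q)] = 2*j + q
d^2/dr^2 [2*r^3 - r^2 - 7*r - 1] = 12*r - 2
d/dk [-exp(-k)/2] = exp(-k)/2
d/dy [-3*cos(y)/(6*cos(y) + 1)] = 3*sin(y)/(6*cos(y) + 1)^2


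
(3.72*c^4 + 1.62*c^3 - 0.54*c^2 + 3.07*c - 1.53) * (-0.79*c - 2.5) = -2.9388*c^5 - 10.5798*c^4 - 3.6234*c^3 - 1.0753*c^2 - 6.4663*c + 3.825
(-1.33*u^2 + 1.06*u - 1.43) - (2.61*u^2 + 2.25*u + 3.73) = -3.94*u^2 - 1.19*u - 5.16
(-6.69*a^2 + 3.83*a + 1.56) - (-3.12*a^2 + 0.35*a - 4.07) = -3.57*a^2 + 3.48*a + 5.63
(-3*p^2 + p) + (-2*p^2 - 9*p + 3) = -5*p^2 - 8*p + 3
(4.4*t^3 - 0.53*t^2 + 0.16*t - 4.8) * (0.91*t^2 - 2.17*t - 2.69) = 4.004*t^5 - 10.0303*t^4 - 10.5403*t^3 - 3.2895*t^2 + 9.9856*t + 12.912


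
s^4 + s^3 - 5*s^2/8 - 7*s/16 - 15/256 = (s - 3/4)*(s + 1/4)^2*(s + 5/4)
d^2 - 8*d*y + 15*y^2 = (d - 5*y)*(d - 3*y)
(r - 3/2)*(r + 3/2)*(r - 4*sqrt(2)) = r^3 - 4*sqrt(2)*r^2 - 9*r/4 + 9*sqrt(2)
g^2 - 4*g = g*(g - 4)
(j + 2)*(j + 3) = j^2 + 5*j + 6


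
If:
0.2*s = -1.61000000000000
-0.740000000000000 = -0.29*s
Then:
No Solution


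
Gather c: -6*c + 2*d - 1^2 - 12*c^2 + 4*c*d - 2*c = -12*c^2 + c*(4*d - 8) + 2*d - 1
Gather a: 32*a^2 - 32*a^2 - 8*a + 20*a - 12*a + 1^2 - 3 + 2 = 0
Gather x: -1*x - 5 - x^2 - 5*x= -x^2 - 6*x - 5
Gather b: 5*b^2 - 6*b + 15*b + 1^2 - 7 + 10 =5*b^2 + 9*b + 4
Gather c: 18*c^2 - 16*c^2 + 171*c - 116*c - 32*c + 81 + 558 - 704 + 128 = 2*c^2 + 23*c + 63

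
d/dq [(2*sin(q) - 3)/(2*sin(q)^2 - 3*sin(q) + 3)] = (-4*sin(q)^2 + 12*sin(q) - 3)*cos(q)/(-3*sin(q) - cos(2*q) + 4)^2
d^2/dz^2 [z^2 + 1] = 2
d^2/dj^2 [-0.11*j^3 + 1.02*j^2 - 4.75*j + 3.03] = 2.04 - 0.66*j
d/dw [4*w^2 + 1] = 8*w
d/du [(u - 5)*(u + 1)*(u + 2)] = 3*u^2 - 4*u - 13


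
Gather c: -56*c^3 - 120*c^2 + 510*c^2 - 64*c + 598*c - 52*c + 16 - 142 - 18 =-56*c^3 + 390*c^2 + 482*c - 144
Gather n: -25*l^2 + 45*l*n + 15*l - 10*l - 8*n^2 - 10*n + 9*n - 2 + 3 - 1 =-25*l^2 + 5*l - 8*n^2 + n*(45*l - 1)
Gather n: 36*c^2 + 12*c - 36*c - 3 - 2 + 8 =36*c^2 - 24*c + 3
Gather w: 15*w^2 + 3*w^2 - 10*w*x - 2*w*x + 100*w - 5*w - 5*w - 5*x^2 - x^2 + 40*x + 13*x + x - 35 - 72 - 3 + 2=18*w^2 + w*(90 - 12*x) - 6*x^2 + 54*x - 108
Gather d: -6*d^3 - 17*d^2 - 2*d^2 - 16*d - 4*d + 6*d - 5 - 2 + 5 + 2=-6*d^3 - 19*d^2 - 14*d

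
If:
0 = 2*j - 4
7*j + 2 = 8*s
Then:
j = 2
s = 2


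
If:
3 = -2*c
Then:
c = -3/2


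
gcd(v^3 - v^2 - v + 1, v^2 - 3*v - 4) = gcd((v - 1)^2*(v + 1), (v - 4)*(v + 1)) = v + 1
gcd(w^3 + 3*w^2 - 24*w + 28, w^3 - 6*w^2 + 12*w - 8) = w^2 - 4*w + 4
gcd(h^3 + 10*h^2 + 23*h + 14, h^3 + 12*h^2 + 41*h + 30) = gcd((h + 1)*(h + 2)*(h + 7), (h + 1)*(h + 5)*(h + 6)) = h + 1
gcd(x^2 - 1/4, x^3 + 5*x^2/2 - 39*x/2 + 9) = x - 1/2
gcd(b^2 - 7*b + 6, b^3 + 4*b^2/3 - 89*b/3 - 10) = 1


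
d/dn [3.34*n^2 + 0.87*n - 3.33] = 6.68*n + 0.87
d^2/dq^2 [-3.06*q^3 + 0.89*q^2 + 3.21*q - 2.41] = 1.78 - 18.36*q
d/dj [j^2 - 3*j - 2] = 2*j - 3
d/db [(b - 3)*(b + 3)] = 2*b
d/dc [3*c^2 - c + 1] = 6*c - 1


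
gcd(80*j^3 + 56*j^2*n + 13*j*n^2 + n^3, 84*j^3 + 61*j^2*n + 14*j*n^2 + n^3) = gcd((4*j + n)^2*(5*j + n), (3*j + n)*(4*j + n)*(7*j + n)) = 4*j + n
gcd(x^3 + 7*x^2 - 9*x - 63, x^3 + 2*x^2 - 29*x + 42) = x^2 + 4*x - 21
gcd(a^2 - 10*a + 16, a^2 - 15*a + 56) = a - 8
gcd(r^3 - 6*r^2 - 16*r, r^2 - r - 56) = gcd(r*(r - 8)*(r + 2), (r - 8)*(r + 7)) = r - 8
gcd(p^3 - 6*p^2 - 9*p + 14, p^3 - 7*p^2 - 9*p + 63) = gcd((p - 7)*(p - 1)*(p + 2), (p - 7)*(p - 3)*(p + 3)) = p - 7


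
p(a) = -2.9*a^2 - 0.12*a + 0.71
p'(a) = -5.8*a - 0.12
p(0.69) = -0.75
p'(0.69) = -4.12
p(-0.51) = 0.02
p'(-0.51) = 2.84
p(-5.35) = -81.65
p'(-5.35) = 30.91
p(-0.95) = -1.79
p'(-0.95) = 5.39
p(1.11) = -3.00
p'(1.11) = -6.56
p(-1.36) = -4.49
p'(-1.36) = 7.77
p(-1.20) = -3.32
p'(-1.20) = 6.84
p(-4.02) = -45.67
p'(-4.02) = 23.20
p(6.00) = -104.41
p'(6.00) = -34.92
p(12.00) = -418.33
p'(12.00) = -69.72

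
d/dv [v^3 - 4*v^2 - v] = 3*v^2 - 8*v - 1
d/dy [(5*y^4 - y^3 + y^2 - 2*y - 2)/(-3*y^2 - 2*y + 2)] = (-30*y^5 - 27*y^4 + 44*y^3 - 14*y^2 - 8*y - 8)/(9*y^4 + 12*y^3 - 8*y^2 - 8*y + 4)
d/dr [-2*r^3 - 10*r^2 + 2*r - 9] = -6*r^2 - 20*r + 2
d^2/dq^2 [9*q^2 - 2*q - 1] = 18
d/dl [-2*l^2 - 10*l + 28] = -4*l - 10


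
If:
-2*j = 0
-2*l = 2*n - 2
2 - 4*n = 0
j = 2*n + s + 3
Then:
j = 0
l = 1/2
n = 1/2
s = -4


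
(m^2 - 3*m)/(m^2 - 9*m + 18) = m/(m - 6)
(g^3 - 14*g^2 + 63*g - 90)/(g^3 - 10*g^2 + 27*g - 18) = (g - 5)/(g - 1)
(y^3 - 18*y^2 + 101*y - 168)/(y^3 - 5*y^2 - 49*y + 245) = (y^2 - 11*y + 24)/(y^2 + 2*y - 35)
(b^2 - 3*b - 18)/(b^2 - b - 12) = (b - 6)/(b - 4)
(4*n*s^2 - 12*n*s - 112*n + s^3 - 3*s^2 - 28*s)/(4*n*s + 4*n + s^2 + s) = (s^2 - 3*s - 28)/(s + 1)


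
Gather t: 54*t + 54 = 54*t + 54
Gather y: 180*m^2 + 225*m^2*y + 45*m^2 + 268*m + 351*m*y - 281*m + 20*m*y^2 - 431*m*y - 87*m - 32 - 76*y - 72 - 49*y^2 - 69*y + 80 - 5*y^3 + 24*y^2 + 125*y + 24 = 225*m^2 - 100*m - 5*y^3 + y^2*(20*m - 25) + y*(225*m^2 - 80*m - 20)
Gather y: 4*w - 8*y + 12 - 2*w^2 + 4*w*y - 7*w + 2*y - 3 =-2*w^2 - 3*w + y*(4*w - 6) + 9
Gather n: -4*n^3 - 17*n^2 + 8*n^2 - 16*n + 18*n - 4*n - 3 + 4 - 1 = -4*n^3 - 9*n^2 - 2*n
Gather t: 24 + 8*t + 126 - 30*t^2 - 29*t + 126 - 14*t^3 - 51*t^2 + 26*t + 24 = -14*t^3 - 81*t^2 + 5*t + 300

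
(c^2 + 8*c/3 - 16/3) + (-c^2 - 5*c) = -7*c/3 - 16/3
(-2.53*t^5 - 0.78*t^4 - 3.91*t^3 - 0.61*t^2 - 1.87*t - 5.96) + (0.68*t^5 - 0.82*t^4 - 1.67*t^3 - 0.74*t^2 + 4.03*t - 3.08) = -1.85*t^5 - 1.6*t^4 - 5.58*t^3 - 1.35*t^2 + 2.16*t - 9.04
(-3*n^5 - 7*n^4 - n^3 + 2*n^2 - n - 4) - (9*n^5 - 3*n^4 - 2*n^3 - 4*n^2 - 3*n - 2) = -12*n^5 - 4*n^4 + n^3 + 6*n^2 + 2*n - 2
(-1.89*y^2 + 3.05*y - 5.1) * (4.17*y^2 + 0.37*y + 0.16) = -7.8813*y^4 + 12.0192*y^3 - 20.4409*y^2 - 1.399*y - 0.816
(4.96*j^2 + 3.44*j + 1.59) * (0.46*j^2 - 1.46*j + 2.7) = 2.2816*j^4 - 5.6592*j^3 + 9.101*j^2 + 6.9666*j + 4.293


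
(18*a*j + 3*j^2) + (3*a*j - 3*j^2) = 21*a*j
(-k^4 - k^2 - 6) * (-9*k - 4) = 9*k^5 + 4*k^4 + 9*k^3 + 4*k^2 + 54*k + 24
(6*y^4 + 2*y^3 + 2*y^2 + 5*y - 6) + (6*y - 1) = 6*y^4 + 2*y^3 + 2*y^2 + 11*y - 7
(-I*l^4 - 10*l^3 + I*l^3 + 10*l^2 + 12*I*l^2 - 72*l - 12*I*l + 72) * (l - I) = -I*l^5 - 11*l^4 + I*l^4 + 11*l^3 + 22*I*l^3 - 60*l^2 - 22*I*l^2 + 60*l + 72*I*l - 72*I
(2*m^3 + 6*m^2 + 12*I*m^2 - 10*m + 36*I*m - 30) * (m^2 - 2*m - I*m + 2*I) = 2*m^5 + 2*m^4 + 10*I*m^4 - 10*m^3 + 10*I*m^3 + 2*m^2 - 50*I*m^2 - 12*m + 10*I*m - 60*I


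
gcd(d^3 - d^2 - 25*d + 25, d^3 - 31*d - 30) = d + 5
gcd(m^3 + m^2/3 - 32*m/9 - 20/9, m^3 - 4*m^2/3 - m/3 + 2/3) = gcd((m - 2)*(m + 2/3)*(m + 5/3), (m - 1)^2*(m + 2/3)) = m + 2/3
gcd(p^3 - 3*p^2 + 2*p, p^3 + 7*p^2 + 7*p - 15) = p - 1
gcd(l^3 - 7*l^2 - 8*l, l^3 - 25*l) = l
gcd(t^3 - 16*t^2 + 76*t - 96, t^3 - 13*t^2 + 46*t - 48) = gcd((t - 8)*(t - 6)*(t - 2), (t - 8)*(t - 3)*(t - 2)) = t^2 - 10*t + 16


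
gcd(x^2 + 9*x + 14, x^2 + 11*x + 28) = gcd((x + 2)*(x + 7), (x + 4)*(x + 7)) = x + 7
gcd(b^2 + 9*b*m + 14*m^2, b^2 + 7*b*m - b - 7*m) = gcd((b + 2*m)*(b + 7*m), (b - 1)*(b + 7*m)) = b + 7*m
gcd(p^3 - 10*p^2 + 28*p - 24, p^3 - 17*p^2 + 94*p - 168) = p - 6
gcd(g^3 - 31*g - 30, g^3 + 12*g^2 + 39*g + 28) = g + 1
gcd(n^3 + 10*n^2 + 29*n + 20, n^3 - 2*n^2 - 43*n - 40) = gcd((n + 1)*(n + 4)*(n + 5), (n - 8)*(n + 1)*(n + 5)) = n^2 + 6*n + 5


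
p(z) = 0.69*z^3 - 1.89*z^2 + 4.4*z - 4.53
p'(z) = 2.07*z^2 - 3.78*z + 4.4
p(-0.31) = -6.10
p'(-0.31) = 5.77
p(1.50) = 0.15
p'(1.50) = 3.39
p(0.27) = -3.47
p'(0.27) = 3.53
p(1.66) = 0.72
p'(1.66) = 3.83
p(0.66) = -2.25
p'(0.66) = 2.81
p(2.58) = 6.09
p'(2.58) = 8.43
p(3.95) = 25.89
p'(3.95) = 21.77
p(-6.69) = -325.15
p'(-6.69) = 122.33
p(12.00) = 968.43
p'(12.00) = 257.12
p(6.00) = 102.87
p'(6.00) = 56.24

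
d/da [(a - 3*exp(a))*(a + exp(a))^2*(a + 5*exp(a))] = 4*a^3*exp(a) + 4*a^3 - 20*a^2*exp(2*a) + 12*a^2*exp(a) - 84*a*exp(3*a) - 20*a*exp(2*a) - 60*exp(4*a) - 28*exp(3*a)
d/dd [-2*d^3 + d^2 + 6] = 2*d*(1 - 3*d)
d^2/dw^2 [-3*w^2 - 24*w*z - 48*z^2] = -6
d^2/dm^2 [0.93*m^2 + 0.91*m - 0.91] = 1.86000000000000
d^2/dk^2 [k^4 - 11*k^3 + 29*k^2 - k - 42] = 12*k^2 - 66*k + 58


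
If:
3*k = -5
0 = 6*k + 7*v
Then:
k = -5/3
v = 10/7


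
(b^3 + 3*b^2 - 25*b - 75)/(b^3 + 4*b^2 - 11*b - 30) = (b^2 - 2*b - 15)/(b^2 - b - 6)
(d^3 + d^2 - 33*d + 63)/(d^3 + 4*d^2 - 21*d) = (d - 3)/d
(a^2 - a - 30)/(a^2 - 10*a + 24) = (a + 5)/(a - 4)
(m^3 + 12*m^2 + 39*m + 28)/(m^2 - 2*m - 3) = (m^2 + 11*m + 28)/(m - 3)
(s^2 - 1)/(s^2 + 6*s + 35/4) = 4*(s^2 - 1)/(4*s^2 + 24*s + 35)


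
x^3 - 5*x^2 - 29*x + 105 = (x - 7)*(x - 3)*(x + 5)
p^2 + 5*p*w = p*(p + 5*w)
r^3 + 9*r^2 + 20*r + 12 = (r + 1)*(r + 2)*(r + 6)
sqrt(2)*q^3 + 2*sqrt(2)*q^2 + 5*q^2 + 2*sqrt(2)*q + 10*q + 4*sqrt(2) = (q + 2)*(q + 2*sqrt(2))*(sqrt(2)*q + 1)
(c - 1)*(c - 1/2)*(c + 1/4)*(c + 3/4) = c^4 - c^3/2 - 13*c^2/16 + 7*c/32 + 3/32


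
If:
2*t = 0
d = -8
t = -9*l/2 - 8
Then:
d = -8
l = -16/9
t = 0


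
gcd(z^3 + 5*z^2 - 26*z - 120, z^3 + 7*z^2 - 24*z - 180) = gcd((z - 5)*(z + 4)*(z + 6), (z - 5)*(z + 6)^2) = z^2 + z - 30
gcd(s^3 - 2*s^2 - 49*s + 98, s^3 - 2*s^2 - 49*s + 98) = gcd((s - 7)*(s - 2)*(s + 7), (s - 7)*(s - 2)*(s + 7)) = s^3 - 2*s^2 - 49*s + 98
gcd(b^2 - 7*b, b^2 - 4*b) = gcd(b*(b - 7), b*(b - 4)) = b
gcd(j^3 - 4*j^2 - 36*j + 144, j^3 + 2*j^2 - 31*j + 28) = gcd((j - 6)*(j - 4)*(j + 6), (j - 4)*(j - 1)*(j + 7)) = j - 4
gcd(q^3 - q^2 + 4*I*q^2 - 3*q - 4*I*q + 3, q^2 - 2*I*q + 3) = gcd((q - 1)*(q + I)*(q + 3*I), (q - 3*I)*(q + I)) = q + I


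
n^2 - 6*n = n*(n - 6)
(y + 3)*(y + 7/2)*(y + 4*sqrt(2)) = y^3 + 4*sqrt(2)*y^2 + 13*y^2/2 + 21*y/2 + 26*sqrt(2)*y + 42*sqrt(2)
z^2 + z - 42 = (z - 6)*(z + 7)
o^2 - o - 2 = (o - 2)*(o + 1)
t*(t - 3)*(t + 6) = t^3 + 3*t^2 - 18*t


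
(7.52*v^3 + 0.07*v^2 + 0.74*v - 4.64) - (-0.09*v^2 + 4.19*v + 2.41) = 7.52*v^3 + 0.16*v^2 - 3.45*v - 7.05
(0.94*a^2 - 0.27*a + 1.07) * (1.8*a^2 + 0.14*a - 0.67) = 1.692*a^4 - 0.3544*a^3 + 1.2584*a^2 + 0.3307*a - 0.7169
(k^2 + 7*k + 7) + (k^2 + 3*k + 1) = 2*k^2 + 10*k + 8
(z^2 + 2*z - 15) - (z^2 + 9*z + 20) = -7*z - 35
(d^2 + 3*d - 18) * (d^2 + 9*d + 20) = d^4 + 12*d^3 + 29*d^2 - 102*d - 360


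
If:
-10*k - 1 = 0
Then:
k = -1/10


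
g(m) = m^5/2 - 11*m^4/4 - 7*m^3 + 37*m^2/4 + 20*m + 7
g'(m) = 5*m^4/2 - 11*m^3 - 21*m^2 + 37*m/2 + 20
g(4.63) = -596.78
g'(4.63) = -287.45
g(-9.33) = -49876.48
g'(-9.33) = 25896.97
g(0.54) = 19.18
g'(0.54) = 22.35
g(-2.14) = -4.95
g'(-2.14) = 44.47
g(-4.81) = -1855.56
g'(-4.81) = 2007.49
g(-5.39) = -3331.65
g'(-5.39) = 3142.75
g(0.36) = 15.03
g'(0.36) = 23.47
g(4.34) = -509.97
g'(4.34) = -307.52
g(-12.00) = -168245.00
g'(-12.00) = 67622.00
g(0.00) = 7.00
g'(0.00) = 20.00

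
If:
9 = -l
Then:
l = -9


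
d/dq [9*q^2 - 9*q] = 18*q - 9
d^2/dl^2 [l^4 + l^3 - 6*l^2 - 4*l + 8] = 12*l^2 + 6*l - 12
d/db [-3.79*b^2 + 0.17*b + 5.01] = 0.17 - 7.58*b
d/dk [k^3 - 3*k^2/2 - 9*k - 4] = 3*k^2 - 3*k - 9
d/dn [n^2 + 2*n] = 2*n + 2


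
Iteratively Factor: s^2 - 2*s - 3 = (s - 3)*(s + 1)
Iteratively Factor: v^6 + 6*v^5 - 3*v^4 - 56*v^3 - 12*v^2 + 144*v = (v - 2)*(v^5 + 8*v^4 + 13*v^3 - 30*v^2 - 72*v) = (v - 2)*(v + 3)*(v^4 + 5*v^3 - 2*v^2 - 24*v) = (v - 2)^2*(v + 3)*(v^3 + 7*v^2 + 12*v) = (v - 2)^2*(v + 3)^2*(v^2 + 4*v) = v*(v - 2)^2*(v + 3)^2*(v + 4)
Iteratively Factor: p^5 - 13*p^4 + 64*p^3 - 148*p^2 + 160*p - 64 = (p - 4)*(p^4 - 9*p^3 + 28*p^2 - 36*p + 16) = (p - 4)*(p - 2)*(p^3 - 7*p^2 + 14*p - 8) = (p - 4)^2*(p - 2)*(p^2 - 3*p + 2) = (p - 4)^2*(p - 2)*(p - 1)*(p - 2)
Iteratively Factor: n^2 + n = (n + 1)*(n)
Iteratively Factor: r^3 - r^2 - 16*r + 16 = (r + 4)*(r^2 - 5*r + 4) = (r - 1)*(r + 4)*(r - 4)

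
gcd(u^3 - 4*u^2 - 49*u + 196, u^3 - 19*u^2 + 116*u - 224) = u^2 - 11*u + 28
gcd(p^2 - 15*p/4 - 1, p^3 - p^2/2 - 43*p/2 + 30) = p - 4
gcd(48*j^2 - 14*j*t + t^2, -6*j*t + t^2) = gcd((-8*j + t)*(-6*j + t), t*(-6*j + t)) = -6*j + t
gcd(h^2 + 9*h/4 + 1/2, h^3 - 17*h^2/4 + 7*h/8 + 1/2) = h + 1/4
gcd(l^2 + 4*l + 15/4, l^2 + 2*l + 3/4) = l + 3/2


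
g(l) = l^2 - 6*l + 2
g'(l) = 2*l - 6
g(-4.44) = 48.35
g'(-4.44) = -14.88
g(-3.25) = 32.06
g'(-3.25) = -12.50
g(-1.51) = 13.34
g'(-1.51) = -9.02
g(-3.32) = 32.94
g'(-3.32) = -12.64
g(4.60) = -4.44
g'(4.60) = 3.20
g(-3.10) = 30.21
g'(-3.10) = -12.20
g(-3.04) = 29.48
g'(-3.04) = -12.08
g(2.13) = -6.24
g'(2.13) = -1.74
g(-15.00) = 317.00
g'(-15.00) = -36.00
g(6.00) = 2.00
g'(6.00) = 6.00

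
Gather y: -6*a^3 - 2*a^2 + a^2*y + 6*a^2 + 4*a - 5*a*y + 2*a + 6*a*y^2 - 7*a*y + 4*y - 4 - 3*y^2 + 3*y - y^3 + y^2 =-6*a^3 + 4*a^2 + 6*a - y^3 + y^2*(6*a - 2) + y*(a^2 - 12*a + 7) - 4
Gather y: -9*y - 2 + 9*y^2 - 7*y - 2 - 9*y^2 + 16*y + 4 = 0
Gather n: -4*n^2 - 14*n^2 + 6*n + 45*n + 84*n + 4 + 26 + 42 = -18*n^2 + 135*n + 72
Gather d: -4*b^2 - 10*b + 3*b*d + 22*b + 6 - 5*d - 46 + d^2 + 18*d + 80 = -4*b^2 + 12*b + d^2 + d*(3*b + 13) + 40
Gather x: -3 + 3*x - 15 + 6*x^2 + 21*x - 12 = 6*x^2 + 24*x - 30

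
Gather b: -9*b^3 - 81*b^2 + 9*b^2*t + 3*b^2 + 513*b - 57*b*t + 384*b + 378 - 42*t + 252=-9*b^3 + b^2*(9*t - 78) + b*(897 - 57*t) - 42*t + 630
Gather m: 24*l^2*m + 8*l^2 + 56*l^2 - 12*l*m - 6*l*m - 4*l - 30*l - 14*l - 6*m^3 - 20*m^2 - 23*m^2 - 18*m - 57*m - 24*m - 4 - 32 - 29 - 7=64*l^2 - 48*l - 6*m^3 - 43*m^2 + m*(24*l^2 - 18*l - 99) - 72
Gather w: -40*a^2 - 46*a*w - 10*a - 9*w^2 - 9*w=-40*a^2 - 10*a - 9*w^2 + w*(-46*a - 9)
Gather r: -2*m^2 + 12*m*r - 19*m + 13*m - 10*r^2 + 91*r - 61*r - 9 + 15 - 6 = -2*m^2 - 6*m - 10*r^2 + r*(12*m + 30)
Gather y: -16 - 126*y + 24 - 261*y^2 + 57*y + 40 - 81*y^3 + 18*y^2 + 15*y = -81*y^3 - 243*y^2 - 54*y + 48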